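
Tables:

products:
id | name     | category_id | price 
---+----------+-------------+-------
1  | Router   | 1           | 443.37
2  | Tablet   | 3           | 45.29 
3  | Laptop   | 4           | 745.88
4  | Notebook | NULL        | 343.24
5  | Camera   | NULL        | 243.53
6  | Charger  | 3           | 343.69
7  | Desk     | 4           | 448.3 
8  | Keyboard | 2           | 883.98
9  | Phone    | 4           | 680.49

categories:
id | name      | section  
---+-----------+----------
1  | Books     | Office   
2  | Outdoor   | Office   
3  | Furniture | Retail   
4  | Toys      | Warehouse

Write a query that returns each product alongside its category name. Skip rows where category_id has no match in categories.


INNER JOIN keeps only products rows whose category_id matches an id in categories. Walk through each product:
  - product 1 (Router): category_id=1 -> matches Books
  - product 2 (Tablet): category_id=3 -> matches Furniture
  - product 3 (Laptop): category_id=4 -> matches Toys
  - product 4 (Notebook): category_id=NULL, no match -> dropped
  - product 5 (Camera): category_id=NULL, no match -> dropped
  - product 6 (Charger): category_id=3 -> matches Furniture
  - product 7 (Desk): category_id=4 -> matches Toys
  - product 8 (Keyboard): category_id=2 -> matches Outdoor
  - product 9 (Phone): category_id=4 -> matches Toys
So 2 of 9 rows are dropped.

SQL:
SELECT a.name, b.name AS category
FROM products a
INNER JOIN categories b ON a.category_id = b.id

Result:
name     | category 
---------+----------
Router   | Books    
Tablet   | Furniture
Laptop   | Toys     
Charger  | Furniture
Desk     | Toys     
Keyboard | Outdoor  
Phone    | Toys     


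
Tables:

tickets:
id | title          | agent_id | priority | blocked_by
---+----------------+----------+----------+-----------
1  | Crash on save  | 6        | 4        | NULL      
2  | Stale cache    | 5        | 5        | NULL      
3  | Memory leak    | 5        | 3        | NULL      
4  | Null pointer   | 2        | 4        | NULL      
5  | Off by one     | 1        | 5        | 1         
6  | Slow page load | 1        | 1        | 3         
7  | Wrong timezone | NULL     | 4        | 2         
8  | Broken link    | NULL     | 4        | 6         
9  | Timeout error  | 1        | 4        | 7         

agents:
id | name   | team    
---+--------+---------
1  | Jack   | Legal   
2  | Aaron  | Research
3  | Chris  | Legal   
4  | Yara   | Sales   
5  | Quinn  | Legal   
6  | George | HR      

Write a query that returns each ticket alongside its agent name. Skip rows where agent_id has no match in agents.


INNER JOIN keeps only tickets rows whose agent_id matches an id in agents. Walk through each ticket:
  - ticket 1 (Crash on save): agent_id=6 -> matches George
  - ticket 2 (Stale cache): agent_id=5 -> matches Quinn
  - ticket 3 (Memory leak): agent_id=5 -> matches Quinn
  - ticket 4 (Null pointer): agent_id=2 -> matches Aaron
  - ticket 5 (Off by one): agent_id=1 -> matches Jack
  - ticket 6 (Slow page load): agent_id=1 -> matches Jack
  - ticket 7 (Wrong timezone): agent_id=NULL, no match -> dropped
  - ticket 8 (Broken link): agent_id=NULL, no match -> dropped
  - ticket 9 (Timeout error): agent_id=1 -> matches Jack
So 2 of 9 rows are dropped.

SQL:
SELECT a.title, b.name AS agent
FROM tickets a
INNER JOIN agents b ON a.agent_id = b.id

Result:
title          | agent 
---------------+-------
Crash on save  | George
Stale cache    | Quinn 
Memory leak    | Quinn 
Null pointer   | Aaron 
Off by one     | Jack  
Slow page load | Jack  
Timeout error  | Jack  


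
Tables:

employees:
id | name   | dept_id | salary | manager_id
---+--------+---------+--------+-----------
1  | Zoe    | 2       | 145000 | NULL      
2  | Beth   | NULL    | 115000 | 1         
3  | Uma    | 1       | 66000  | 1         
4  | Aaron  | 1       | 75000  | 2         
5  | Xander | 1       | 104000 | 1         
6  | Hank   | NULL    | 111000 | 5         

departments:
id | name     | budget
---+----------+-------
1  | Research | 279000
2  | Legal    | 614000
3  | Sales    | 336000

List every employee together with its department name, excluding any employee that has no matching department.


INNER JOIN keeps only employees rows whose dept_id matches an id in departments. Walk through each employee:
  - employee 1 (Zoe): dept_id=2 -> matches Legal
  - employee 2 (Beth): dept_id=NULL, no match -> dropped
  - employee 3 (Uma): dept_id=1 -> matches Research
  - employee 4 (Aaron): dept_id=1 -> matches Research
  - employee 5 (Xander): dept_id=1 -> matches Research
  - employee 6 (Hank): dept_id=NULL, no match -> dropped
So 2 of 6 rows are dropped.

SQL:
SELECT a.name, b.name AS department
FROM employees a
INNER JOIN departments b ON a.dept_id = b.id

Result:
name   | department
-------+-----------
Zoe    | Legal     
Uma    | Research  
Aaron  | Research  
Xander | Research  


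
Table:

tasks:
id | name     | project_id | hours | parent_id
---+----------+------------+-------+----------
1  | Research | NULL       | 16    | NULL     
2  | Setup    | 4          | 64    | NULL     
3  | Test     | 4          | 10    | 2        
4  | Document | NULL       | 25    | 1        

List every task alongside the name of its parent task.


This is a self-join: tasks is joined to a second copy of itself, matching each row's parent_id to another row's id. Use LEFT JOIN so rows with parent_id=NULL are kept.
  - task 1 (Research): parent_id=NULL -> NULL
  - task 2 (Setup): parent_id=NULL -> NULL
  - task 3 (Test): parent_id=2 -> Setup
  - task 4 (Document): parent_id=1 -> Research

SQL:
SELECT a.name AS item, b.name AS parent
FROM tasks a
LEFT JOIN tasks b ON a.parent_id = b.id

Result:
item     | parent  
---------+---------
Research | NULL    
Setup    | NULL    
Test     | Setup   
Document | Research


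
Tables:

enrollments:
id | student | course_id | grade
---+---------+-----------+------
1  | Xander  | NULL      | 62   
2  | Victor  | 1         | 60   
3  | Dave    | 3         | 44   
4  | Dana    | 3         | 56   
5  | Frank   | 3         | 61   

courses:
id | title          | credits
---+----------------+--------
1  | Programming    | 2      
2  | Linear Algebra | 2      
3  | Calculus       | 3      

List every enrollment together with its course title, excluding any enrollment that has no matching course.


INNER JOIN keeps only enrollments rows whose course_id matches an id in courses. Walk through each enrollment:
  - enrollment 1 (Xander): course_id=NULL, no match -> dropped
  - enrollment 2 (Victor): course_id=1 -> matches Programming
  - enrollment 3 (Dave): course_id=3 -> matches Calculus
  - enrollment 4 (Dana): course_id=3 -> matches Calculus
  - enrollment 5 (Frank): course_id=3 -> matches Calculus
So 1 of 5 rows is dropped.

SQL:
SELECT a.student, b.title AS course
FROM enrollments a
INNER JOIN courses b ON a.course_id = b.id

Result:
student | course     
--------+------------
Victor  | Programming
Dave    | Calculus   
Dana    | Calculus   
Frank   | Calculus   


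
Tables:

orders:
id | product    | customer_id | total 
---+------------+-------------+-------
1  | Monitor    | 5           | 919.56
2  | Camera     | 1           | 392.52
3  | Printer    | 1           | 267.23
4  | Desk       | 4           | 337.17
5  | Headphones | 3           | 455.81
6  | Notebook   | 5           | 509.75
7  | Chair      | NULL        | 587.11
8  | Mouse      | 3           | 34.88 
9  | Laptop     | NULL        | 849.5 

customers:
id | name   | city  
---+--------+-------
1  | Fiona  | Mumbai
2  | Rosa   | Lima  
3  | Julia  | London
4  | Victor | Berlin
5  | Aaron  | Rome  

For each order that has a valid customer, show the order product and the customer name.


INNER JOIN keeps only orders rows whose customer_id matches an id in customers. Walk through each order:
  - order 1 (Monitor): customer_id=5 -> matches Aaron
  - order 2 (Camera): customer_id=1 -> matches Fiona
  - order 3 (Printer): customer_id=1 -> matches Fiona
  - order 4 (Desk): customer_id=4 -> matches Victor
  - order 5 (Headphones): customer_id=3 -> matches Julia
  - order 6 (Notebook): customer_id=5 -> matches Aaron
  - order 7 (Chair): customer_id=NULL, no match -> dropped
  - order 8 (Mouse): customer_id=3 -> matches Julia
  - order 9 (Laptop): customer_id=NULL, no match -> dropped
So 2 of 9 rows are dropped.

SQL:
SELECT a.product, b.name AS customer
FROM orders a
INNER JOIN customers b ON a.customer_id = b.id

Result:
product    | customer
-----------+---------
Monitor    | Aaron   
Camera     | Fiona   
Printer    | Fiona   
Desk       | Victor  
Headphones | Julia   
Notebook   | Aaron   
Mouse      | Julia   


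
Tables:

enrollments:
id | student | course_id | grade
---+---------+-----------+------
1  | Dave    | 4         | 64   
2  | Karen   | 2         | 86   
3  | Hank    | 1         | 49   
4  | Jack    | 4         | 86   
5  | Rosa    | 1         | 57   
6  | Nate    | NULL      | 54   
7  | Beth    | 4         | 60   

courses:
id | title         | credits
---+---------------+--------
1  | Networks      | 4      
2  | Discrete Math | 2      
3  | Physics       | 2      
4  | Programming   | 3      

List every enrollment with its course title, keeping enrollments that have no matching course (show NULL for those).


LEFT JOIN keeps every row from enrollments (the left table); where course_id has no match in courses, the course columns become NULL. Walk through each enrollment:
  - enrollment 1 (Dave): course_id=4 -> matches Programming
  - enrollment 2 (Karen): course_id=2 -> matches Discrete Math
  - enrollment 3 (Hank): course_id=1 -> matches Networks
  - enrollment 4 (Jack): course_id=4 -> matches Programming
  - enrollment 5 (Rosa): course_id=1 -> matches Networks
  - enrollment 6 (Nate): course_id=NULL, no match -> kept with NULL
  - enrollment 7 (Beth): course_id=4 -> matches Programming
All 7 rows appear; 1 has NULL course.

SQL:
SELECT a.student, b.title AS course
FROM enrollments a
LEFT JOIN courses b ON a.course_id = b.id

Result:
student | course       
--------+--------------
Dave    | Programming  
Karen   | Discrete Math
Hank    | Networks     
Jack    | Programming  
Rosa    | Networks     
Nate    | NULL         
Beth    | Programming  


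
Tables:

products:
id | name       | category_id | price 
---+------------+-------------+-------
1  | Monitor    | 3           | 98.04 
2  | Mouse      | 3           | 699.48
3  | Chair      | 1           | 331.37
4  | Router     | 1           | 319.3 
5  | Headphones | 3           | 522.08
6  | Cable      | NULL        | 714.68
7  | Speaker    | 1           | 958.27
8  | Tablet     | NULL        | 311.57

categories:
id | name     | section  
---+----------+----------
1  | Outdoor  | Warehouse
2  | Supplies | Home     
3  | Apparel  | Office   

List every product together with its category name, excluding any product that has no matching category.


INNER JOIN keeps only products rows whose category_id matches an id in categories. Walk through each product:
  - product 1 (Monitor): category_id=3 -> matches Apparel
  - product 2 (Mouse): category_id=3 -> matches Apparel
  - product 3 (Chair): category_id=1 -> matches Outdoor
  - product 4 (Router): category_id=1 -> matches Outdoor
  - product 5 (Headphones): category_id=3 -> matches Apparel
  - product 6 (Cable): category_id=NULL, no match -> dropped
  - product 7 (Speaker): category_id=1 -> matches Outdoor
  - product 8 (Tablet): category_id=NULL, no match -> dropped
So 2 of 8 rows are dropped.

SQL:
SELECT a.name, b.name AS category
FROM products a
INNER JOIN categories b ON a.category_id = b.id

Result:
name       | category
-----------+---------
Monitor    | Apparel 
Mouse      | Apparel 
Chair      | Outdoor 
Router     | Outdoor 
Headphones | Apparel 
Speaker    | Outdoor 


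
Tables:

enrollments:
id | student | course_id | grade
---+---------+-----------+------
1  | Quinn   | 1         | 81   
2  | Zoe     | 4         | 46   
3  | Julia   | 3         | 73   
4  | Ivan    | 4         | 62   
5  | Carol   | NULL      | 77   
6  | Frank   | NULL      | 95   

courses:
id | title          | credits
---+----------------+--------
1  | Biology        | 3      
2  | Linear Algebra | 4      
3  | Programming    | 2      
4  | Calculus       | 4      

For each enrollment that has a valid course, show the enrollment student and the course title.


INNER JOIN keeps only enrollments rows whose course_id matches an id in courses. Walk through each enrollment:
  - enrollment 1 (Quinn): course_id=1 -> matches Biology
  - enrollment 2 (Zoe): course_id=4 -> matches Calculus
  - enrollment 3 (Julia): course_id=3 -> matches Programming
  - enrollment 4 (Ivan): course_id=4 -> matches Calculus
  - enrollment 5 (Carol): course_id=NULL, no match -> dropped
  - enrollment 6 (Frank): course_id=NULL, no match -> dropped
So 2 of 6 rows are dropped.

SQL:
SELECT a.student, b.title AS course
FROM enrollments a
INNER JOIN courses b ON a.course_id = b.id

Result:
student | course     
--------+------------
Quinn   | Biology    
Zoe     | Calculus   
Julia   | Programming
Ivan    | Calculus   


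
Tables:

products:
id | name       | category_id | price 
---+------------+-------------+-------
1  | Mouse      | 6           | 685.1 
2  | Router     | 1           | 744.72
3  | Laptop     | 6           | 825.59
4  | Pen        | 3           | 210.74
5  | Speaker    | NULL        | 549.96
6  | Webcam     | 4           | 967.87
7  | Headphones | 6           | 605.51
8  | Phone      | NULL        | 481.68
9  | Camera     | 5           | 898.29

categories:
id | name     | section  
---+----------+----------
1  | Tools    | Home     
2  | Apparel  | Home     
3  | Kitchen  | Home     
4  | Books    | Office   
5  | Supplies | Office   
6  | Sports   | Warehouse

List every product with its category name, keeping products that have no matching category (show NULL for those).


LEFT JOIN keeps every row from products (the left table); where category_id has no match in categories, the category columns become NULL. Walk through each product:
  - product 1 (Mouse): category_id=6 -> matches Sports
  - product 2 (Router): category_id=1 -> matches Tools
  - product 3 (Laptop): category_id=6 -> matches Sports
  - product 4 (Pen): category_id=3 -> matches Kitchen
  - product 5 (Speaker): category_id=NULL, no match -> kept with NULL
  - product 6 (Webcam): category_id=4 -> matches Books
  - product 7 (Headphones): category_id=6 -> matches Sports
  - product 8 (Phone): category_id=NULL, no match -> kept with NULL
  - product 9 (Camera): category_id=5 -> matches Supplies
All 9 rows appear; 2 have NULL category.

SQL:
SELECT a.name, b.name AS category
FROM products a
LEFT JOIN categories b ON a.category_id = b.id

Result:
name       | category
-----------+---------
Mouse      | Sports  
Router     | Tools   
Laptop     | Sports  
Pen        | Kitchen 
Speaker    | NULL    
Webcam     | Books   
Headphones | Sports  
Phone      | NULL    
Camera     | Supplies


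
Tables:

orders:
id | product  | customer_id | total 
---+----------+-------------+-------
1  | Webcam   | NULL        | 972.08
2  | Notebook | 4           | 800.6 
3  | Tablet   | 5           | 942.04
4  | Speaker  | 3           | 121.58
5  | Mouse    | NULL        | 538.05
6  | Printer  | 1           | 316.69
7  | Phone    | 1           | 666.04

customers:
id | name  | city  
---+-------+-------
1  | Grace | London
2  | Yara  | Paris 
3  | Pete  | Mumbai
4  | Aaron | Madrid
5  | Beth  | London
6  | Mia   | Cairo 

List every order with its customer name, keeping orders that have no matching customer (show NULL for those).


LEFT JOIN keeps every row from orders (the left table); where customer_id has no match in customers, the customer columns become NULL. Walk through each order:
  - order 1 (Webcam): customer_id=NULL, no match -> kept with NULL
  - order 2 (Notebook): customer_id=4 -> matches Aaron
  - order 3 (Tablet): customer_id=5 -> matches Beth
  - order 4 (Speaker): customer_id=3 -> matches Pete
  - order 5 (Mouse): customer_id=NULL, no match -> kept with NULL
  - order 6 (Printer): customer_id=1 -> matches Grace
  - order 7 (Phone): customer_id=1 -> matches Grace
All 7 rows appear; 2 have NULL customer.

SQL:
SELECT a.product, b.name AS customer
FROM orders a
LEFT JOIN customers b ON a.customer_id = b.id

Result:
product  | customer
---------+---------
Webcam   | NULL    
Notebook | Aaron   
Tablet   | Beth    
Speaker  | Pete    
Mouse    | NULL    
Printer  | Grace   
Phone    | Grace   


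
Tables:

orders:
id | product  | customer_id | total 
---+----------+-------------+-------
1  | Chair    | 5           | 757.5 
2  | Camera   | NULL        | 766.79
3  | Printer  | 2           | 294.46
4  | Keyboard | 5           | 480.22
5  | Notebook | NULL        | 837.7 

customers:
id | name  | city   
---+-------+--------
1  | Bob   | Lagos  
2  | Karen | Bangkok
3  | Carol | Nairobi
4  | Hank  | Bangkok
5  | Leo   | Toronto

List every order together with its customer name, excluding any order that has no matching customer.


INNER JOIN keeps only orders rows whose customer_id matches an id in customers. Walk through each order:
  - order 1 (Chair): customer_id=5 -> matches Leo
  - order 2 (Camera): customer_id=NULL, no match -> dropped
  - order 3 (Printer): customer_id=2 -> matches Karen
  - order 4 (Keyboard): customer_id=5 -> matches Leo
  - order 5 (Notebook): customer_id=NULL, no match -> dropped
So 2 of 5 rows are dropped.

SQL:
SELECT a.product, b.name AS customer
FROM orders a
INNER JOIN customers b ON a.customer_id = b.id

Result:
product  | customer
---------+---------
Chair    | Leo     
Printer  | Karen   
Keyboard | Leo     


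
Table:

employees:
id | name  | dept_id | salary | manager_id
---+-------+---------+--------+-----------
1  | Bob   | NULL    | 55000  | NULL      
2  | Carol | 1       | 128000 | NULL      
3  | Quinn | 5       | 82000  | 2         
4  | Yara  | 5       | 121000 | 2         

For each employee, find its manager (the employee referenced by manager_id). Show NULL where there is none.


This is a self-join: employees is joined to a second copy of itself, matching each row's manager_id to another row's id. Use LEFT JOIN so rows with manager_id=NULL are kept.
  - employee 1 (Bob): manager_id=NULL -> NULL
  - employee 2 (Carol): manager_id=NULL -> NULL
  - employee 3 (Quinn): manager_id=2 -> Carol
  - employee 4 (Yara): manager_id=2 -> Carol

SQL:
SELECT a.name AS item, b.name AS manager
FROM employees a
LEFT JOIN employees b ON a.manager_id = b.id

Result:
item  | manager
------+--------
Bob   | NULL   
Carol | NULL   
Quinn | Carol  
Yara  | Carol  


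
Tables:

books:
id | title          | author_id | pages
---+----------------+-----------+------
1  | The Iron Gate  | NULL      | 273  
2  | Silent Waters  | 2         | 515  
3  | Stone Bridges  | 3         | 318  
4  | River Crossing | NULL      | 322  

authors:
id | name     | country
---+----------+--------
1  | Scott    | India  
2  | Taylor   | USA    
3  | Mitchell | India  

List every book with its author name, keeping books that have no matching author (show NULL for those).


LEFT JOIN keeps every row from books (the left table); where author_id has no match in authors, the author columns become NULL. Walk through each book:
  - book 1 (The Iron Gate): author_id=NULL, no match -> kept with NULL
  - book 2 (Silent Waters): author_id=2 -> matches Taylor
  - book 3 (Stone Bridges): author_id=3 -> matches Mitchell
  - book 4 (River Crossing): author_id=NULL, no match -> kept with NULL
All 4 rows appear; 2 have NULL author.

SQL:
SELECT a.title, b.name AS author
FROM books a
LEFT JOIN authors b ON a.author_id = b.id

Result:
title          | author  
---------------+---------
The Iron Gate  | NULL    
Silent Waters  | Taylor  
Stone Bridges  | Mitchell
River Crossing | NULL    


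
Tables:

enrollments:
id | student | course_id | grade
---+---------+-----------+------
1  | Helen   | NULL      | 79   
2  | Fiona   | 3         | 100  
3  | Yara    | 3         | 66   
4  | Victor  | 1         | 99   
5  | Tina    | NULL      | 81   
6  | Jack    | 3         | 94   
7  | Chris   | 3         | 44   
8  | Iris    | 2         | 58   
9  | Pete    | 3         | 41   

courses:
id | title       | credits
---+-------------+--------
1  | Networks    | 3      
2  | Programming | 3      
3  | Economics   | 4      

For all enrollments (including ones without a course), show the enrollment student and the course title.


LEFT JOIN keeps every row from enrollments (the left table); where course_id has no match in courses, the course columns become NULL. Walk through each enrollment:
  - enrollment 1 (Helen): course_id=NULL, no match -> kept with NULL
  - enrollment 2 (Fiona): course_id=3 -> matches Economics
  - enrollment 3 (Yara): course_id=3 -> matches Economics
  - enrollment 4 (Victor): course_id=1 -> matches Networks
  - enrollment 5 (Tina): course_id=NULL, no match -> kept with NULL
  - enrollment 6 (Jack): course_id=3 -> matches Economics
  - enrollment 7 (Chris): course_id=3 -> matches Economics
  - enrollment 8 (Iris): course_id=2 -> matches Programming
  - enrollment 9 (Pete): course_id=3 -> matches Economics
All 9 rows appear; 2 have NULL course.

SQL:
SELECT a.student, b.title AS course
FROM enrollments a
LEFT JOIN courses b ON a.course_id = b.id

Result:
student | course     
--------+------------
Helen   | NULL       
Fiona   | Economics  
Yara    | Economics  
Victor  | Networks   
Tina    | NULL       
Jack    | Economics  
Chris   | Economics  
Iris    | Programming
Pete    | Economics  


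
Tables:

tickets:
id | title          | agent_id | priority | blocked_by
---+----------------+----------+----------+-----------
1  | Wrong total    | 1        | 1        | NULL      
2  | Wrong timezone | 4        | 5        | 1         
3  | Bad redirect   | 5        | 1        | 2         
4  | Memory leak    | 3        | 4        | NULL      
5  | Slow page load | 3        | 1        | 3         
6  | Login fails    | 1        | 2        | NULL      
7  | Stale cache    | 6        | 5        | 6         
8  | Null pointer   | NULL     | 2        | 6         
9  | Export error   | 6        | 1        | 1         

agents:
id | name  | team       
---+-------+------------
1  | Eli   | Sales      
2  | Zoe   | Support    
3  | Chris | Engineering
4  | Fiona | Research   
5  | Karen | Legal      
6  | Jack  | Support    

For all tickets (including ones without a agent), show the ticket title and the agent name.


LEFT JOIN keeps every row from tickets (the left table); where agent_id has no match in agents, the agent columns become NULL. Walk through each ticket:
  - ticket 1 (Wrong total): agent_id=1 -> matches Eli
  - ticket 2 (Wrong timezone): agent_id=4 -> matches Fiona
  - ticket 3 (Bad redirect): agent_id=5 -> matches Karen
  - ticket 4 (Memory leak): agent_id=3 -> matches Chris
  - ticket 5 (Slow page load): agent_id=3 -> matches Chris
  - ticket 6 (Login fails): agent_id=1 -> matches Eli
  - ticket 7 (Stale cache): agent_id=6 -> matches Jack
  - ticket 8 (Null pointer): agent_id=NULL, no match -> kept with NULL
  - ticket 9 (Export error): agent_id=6 -> matches Jack
All 9 rows appear; 1 has NULL agent.

SQL:
SELECT a.title, b.name AS agent
FROM tickets a
LEFT JOIN agents b ON a.agent_id = b.id

Result:
title          | agent
---------------+------
Wrong total    | Eli  
Wrong timezone | Fiona
Bad redirect   | Karen
Memory leak    | Chris
Slow page load | Chris
Login fails    | Eli  
Stale cache    | Jack 
Null pointer   | NULL 
Export error   | Jack 


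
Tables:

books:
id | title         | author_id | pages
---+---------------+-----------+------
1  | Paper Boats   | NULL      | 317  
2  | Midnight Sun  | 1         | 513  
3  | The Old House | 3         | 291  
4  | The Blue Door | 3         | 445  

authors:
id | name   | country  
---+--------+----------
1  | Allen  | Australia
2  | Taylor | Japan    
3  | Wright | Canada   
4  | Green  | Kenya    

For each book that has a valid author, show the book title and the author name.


INNER JOIN keeps only books rows whose author_id matches an id in authors. Walk through each book:
  - book 1 (Paper Boats): author_id=NULL, no match -> dropped
  - book 2 (Midnight Sun): author_id=1 -> matches Allen
  - book 3 (The Old House): author_id=3 -> matches Wright
  - book 4 (The Blue Door): author_id=3 -> matches Wright
So 1 of 4 rows is dropped.

SQL:
SELECT a.title, b.name AS author
FROM books a
INNER JOIN authors b ON a.author_id = b.id

Result:
title         | author
--------------+-------
Midnight Sun  | Allen 
The Old House | Wright
The Blue Door | Wright


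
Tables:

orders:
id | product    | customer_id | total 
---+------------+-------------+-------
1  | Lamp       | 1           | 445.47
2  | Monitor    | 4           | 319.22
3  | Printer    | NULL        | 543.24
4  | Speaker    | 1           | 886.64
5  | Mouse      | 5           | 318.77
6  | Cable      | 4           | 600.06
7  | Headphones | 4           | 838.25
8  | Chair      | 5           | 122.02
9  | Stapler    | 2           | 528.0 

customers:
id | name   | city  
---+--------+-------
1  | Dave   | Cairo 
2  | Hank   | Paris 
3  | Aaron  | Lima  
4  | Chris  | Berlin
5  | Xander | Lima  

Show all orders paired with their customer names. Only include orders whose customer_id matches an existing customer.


INNER JOIN keeps only orders rows whose customer_id matches an id in customers. Walk through each order:
  - order 1 (Lamp): customer_id=1 -> matches Dave
  - order 2 (Monitor): customer_id=4 -> matches Chris
  - order 3 (Printer): customer_id=NULL, no match -> dropped
  - order 4 (Speaker): customer_id=1 -> matches Dave
  - order 5 (Mouse): customer_id=5 -> matches Xander
  - order 6 (Cable): customer_id=4 -> matches Chris
  - order 7 (Headphones): customer_id=4 -> matches Chris
  - order 8 (Chair): customer_id=5 -> matches Xander
  - order 9 (Stapler): customer_id=2 -> matches Hank
So 1 of 9 rows is dropped.

SQL:
SELECT a.product, b.name AS customer
FROM orders a
INNER JOIN customers b ON a.customer_id = b.id

Result:
product    | customer
-----------+---------
Lamp       | Dave    
Monitor    | Chris   
Speaker    | Dave    
Mouse      | Xander  
Cable      | Chris   
Headphones | Chris   
Chair      | Xander  
Stapler    | Hank    


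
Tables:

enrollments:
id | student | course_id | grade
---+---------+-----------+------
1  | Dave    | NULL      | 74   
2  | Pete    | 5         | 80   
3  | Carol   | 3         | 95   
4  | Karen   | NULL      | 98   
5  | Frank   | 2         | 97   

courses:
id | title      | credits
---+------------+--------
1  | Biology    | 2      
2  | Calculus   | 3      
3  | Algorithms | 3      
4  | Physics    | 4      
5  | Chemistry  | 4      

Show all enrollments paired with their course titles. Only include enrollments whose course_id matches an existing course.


INNER JOIN keeps only enrollments rows whose course_id matches an id in courses. Walk through each enrollment:
  - enrollment 1 (Dave): course_id=NULL, no match -> dropped
  - enrollment 2 (Pete): course_id=5 -> matches Chemistry
  - enrollment 3 (Carol): course_id=3 -> matches Algorithms
  - enrollment 4 (Karen): course_id=NULL, no match -> dropped
  - enrollment 5 (Frank): course_id=2 -> matches Calculus
So 2 of 5 rows are dropped.

SQL:
SELECT a.student, b.title AS course
FROM enrollments a
INNER JOIN courses b ON a.course_id = b.id

Result:
student | course    
--------+-----------
Pete    | Chemistry 
Carol   | Algorithms
Frank   | Calculus  


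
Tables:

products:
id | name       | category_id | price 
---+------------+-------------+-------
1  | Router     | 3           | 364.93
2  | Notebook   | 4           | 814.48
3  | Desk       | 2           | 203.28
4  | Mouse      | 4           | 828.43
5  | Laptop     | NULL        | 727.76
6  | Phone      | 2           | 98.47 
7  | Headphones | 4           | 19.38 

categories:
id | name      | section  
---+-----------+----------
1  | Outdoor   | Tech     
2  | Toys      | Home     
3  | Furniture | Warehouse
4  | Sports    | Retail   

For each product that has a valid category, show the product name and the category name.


INNER JOIN keeps only products rows whose category_id matches an id in categories. Walk through each product:
  - product 1 (Router): category_id=3 -> matches Furniture
  - product 2 (Notebook): category_id=4 -> matches Sports
  - product 3 (Desk): category_id=2 -> matches Toys
  - product 4 (Mouse): category_id=4 -> matches Sports
  - product 5 (Laptop): category_id=NULL, no match -> dropped
  - product 6 (Phone): category_id=2 -> matches Toys
  - product 7 (Headphones): category_id=4 -> matches Sports
So 1 of 7 rows is dropped.

SQL:
SELECT a.name, b.name AS category
FROM products a
INNER JOIN categories b ON a.category_id = b.id

Result:
name       | category 
-----------+----------
Router     | Furniture
Notebook   | Sports   
Desk       | Toys     
Mouse      | Sports   
Phone      | Toys     
Headphones | Sports   


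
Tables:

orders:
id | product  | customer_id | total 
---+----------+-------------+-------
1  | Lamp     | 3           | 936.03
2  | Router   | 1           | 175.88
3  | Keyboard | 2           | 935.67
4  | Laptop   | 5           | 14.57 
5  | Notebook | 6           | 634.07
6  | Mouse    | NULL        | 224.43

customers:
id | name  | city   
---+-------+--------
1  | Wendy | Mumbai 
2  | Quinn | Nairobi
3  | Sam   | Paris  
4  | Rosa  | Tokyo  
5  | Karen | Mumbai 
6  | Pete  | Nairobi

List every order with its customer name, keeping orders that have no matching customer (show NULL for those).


LEFT JOIN keeps every row from orders (the left table); where customer_id has no match in customers, the customer columns become NULL. Walk through each order:
  - order 1 (Lamp): customer_id=3 -> matches Sam
  - order 2 (Router): customer_id=1 -> matches Wendy
  - order 3 (Keyboard): customer_id=2 -> matches Quinn
  - order 4 (Laptop): customer_id=5 -> matches Karen
  - order 5 (Notebook): customer_id=6 -> matches Pete
  - order 6 (Mouse): customer_id=NULL, no match -> kept with NULL
All 6 rows appear; 1 has NULL customer.

SQL:
SELECT a.product, b.name AS customer
FROM orders a
LEFT JOIN customers b ON a.customer_id = b.id

Result:
product  | customer
---------+---------
Lamp     | Sam     
Router   | Wendy   
Keyboard | Quinn   
Laptop   | Karen   
Notebook | Pete    
Mouse    | NULL    


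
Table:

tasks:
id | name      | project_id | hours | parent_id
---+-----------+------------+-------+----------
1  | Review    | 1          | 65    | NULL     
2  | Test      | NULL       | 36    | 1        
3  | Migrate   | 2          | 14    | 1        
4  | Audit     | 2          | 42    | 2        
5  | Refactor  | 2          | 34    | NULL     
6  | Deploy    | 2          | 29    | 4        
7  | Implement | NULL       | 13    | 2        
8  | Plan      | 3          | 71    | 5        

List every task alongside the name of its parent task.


This is a self-join: tasks is joined to a second copy of itself, matching each row's parent_id to another row's id. Use LEFT JOIN so rows with parent_id=NULL are kept.
  - task 1 (Review): parent_id=NULL -> NULL
  - task 2 (Test): parent_id=1 -> Review
  - task 3 (Migrate): parent_id=1 -> Review
  - task 4 (Audit): parent_id=2 -> Test
  - task 5 (Refactor): parent_id=NULL -> NULL
  - task 6 (Deploy): parent_id=4 -> Audit
  - task 7 (Implement): parent_id=2 -> Test
  - task 8 (Plan): parent_id=5 -> Refactor

SQL:
SELECT a.name AS item, b.name AS parent
FROM tasks a
LEFT JOIN tasks b ON a.parent_id = b.id

Result:
item      | parent  
----------+---------
Review    | NULL    
Test      | Review  
Migrate   | Review  
Audit     | Test    
Refactor  | NULL    
Deploy    | Audit   
Implement | Test    
Plan      | Refactor


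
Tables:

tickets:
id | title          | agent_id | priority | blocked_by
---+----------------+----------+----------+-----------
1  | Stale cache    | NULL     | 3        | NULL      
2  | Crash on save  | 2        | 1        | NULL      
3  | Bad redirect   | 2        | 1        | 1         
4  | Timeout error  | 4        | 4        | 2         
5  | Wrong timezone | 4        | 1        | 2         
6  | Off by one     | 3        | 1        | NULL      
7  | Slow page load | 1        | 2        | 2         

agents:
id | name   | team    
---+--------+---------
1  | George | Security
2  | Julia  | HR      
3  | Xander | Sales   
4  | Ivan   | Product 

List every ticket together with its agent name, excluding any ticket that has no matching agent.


INNER JOIN keeps only tickets rows whose agent_id matches an id in agents. Walk through each ticket:
  - ticket 1 (Stale cache): agent_id=NULL, no match -> dropped
  - ticket 2 (Crash on save): agent_id=2 -> matches Julia
  - ticket 3 (Bad redirect): agent_id=2 -> matches Julia
  - ticket 4 (Timeout error): agent_id=4 -> matches Ivan
  - ticket 5 (Wrong timezone): agent_id=4 -> matches Ivan
  - ticket 6 (Off by one): agent_id=3 -> matches Xander
  - ticket 7 (Slow page load): agent_id=1 -> matches George
So 1 of 7 rows is dropped.

SQL:
SELECT a.title, b.name AS agent
FROM tickets a
INNER JOIN agents b ON a.agent_id = b.id

Result:
title          | agent 
---------------+-------
Crash on save  | Julia 
Bad redirect   | Julia 
Timeout error  | Ivan  
Wrong timezone | Ivan  
Off by one     | Xander
Slow page load | George


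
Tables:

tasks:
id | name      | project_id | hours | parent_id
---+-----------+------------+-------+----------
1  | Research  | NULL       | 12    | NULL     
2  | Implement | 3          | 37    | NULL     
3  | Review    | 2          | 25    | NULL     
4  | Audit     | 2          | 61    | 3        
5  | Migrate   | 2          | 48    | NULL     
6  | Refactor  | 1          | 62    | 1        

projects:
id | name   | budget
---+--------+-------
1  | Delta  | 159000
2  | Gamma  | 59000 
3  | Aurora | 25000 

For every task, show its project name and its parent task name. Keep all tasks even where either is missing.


Two LEFT JOINs from the same base table tasks: one to projects via project_id, one to tasks itself via parent_id. Both are LEFT so every task is preserved.
Match against projects:
  - task 1 (Research): project_id=NULL, no match -> kept with NULL
  - task 2 (Implement): project_id=3 -> matches Aurora
  - task 3 (Review): project_id=2 -> matches Gamma
  - task 4 (Audit): project_id=2 -> matches Gamma
  - task 5 (Migrate): project_id=2 -> matches Gamma
  - task 6 (Refactor): project_id=1 -> matches Delta
Match against tasks (self):
  - task 1 (Research): parent_id=NULL -> NULL
  - task 2 (Implement): parent_id=NULL -> NULL
  - task 3 (Review): parent_id=NULL -> NULL
  - task 4 (Audit): parent_id=3 -> Review
  - task 5 (Migrate): parent_id=NULL -> NULL
  - task 6 (Refactor): parent_id=1 -> Research

SQL:
SELECT a.name, b.name AS project, c.name AS parent
FROM tasks a
LEFT JOIN projects b ON a.project_id = b.id
LEFT JOIN tasks c ON a.parent_id = c.id

Result:
name      | project | parent  
----------+---------+---------
Research  | NULL    | NULL    
Implement | Aurora  | NULL    
Review    | Gamma   | NULL    
Audit     | Gamma   | Review  
Migrate   | Gamma   | NULL    
Refactor  | Delta   | Research


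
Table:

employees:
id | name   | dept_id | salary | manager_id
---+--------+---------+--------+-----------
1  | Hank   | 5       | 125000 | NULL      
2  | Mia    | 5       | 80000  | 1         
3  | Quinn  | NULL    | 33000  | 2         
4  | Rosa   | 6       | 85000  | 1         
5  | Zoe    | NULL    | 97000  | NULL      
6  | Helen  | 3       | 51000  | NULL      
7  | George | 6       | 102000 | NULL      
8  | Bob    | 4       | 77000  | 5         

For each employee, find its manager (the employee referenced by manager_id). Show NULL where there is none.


This is a self-join: employees is joined to a second copy of itself, matching each row's manager_id to another row's id. Use LEFT JOIN so rows with manager_id=NULL are kept.
  - employee 1 (Hank): manager_id=NULL -> NULL
  - employee 2 (Mia): manager_id=1 -> Hank
  - employee 3 (Quinn): manager_id=2 -> Mia
  - employee 4 (Rosa): manager_id=1 -> Hank
  - employee 5 (Zoe): manager_id=NULL -> NULL
  - employee 6 (Helen): manager_id=NULL -> NULL
  - employee 7 (George): manager_id=NULL -> NULL
  - employee 8 (Bob): manager_id=5 -> Zoe

SQL:
SELECT a.name AS item, b.name AS manager
FROM employees a
LEFT JOIN employees b ON a.manager_id = b.id

Result:
item   | manager
-------+--------
Hank   | NULL   
Mia    | Hank   
Quinn  | Mia    
Rosa   | Hank   
Zoe    | NULL   
Helen  | NULL   
George | NULL   
Bob    | Zoe    


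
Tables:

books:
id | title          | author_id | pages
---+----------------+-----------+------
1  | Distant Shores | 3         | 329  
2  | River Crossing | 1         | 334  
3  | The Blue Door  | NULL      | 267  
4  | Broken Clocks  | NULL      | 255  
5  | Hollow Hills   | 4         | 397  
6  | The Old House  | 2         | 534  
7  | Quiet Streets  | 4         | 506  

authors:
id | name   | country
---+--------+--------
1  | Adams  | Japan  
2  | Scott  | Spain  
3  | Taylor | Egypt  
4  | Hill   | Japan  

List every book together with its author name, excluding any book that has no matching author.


INNER JOIN keeps only books rows whose author_id matches an id in authors. Walk through each book:
  - book 1 (Distant Shores): author_id=3 -> matches Taylor
  - book 2 (River Crossing): author_id=1 -> matches Adams
  - book 3 (The Blue Door): author_id=NULL, no match -> dropped
  - book 4 (Broken Clocks): author_id=NULL, no match -> dropped
  - book 5 (Hollow Hills): author_id=4 -> matches Hill
  - book 6 (The Old House): author_id=2 -> matches Scott
  - book 7 (Quiet Streets): author_id=4 -> matches Hill
So 2 of 7 rows are dropped.

SQL:
SELECT a.title, b.name AS author
FROM books a
INNER JOIN authors b ON a.author_id = b.id

Result:
title          | author
---------------+-------
Distant Shores | Taylor
River Crossing | Adams 
Hollow Hills   | Hill  
The Old House  | Scott 
Quiet Streets  | Hill  


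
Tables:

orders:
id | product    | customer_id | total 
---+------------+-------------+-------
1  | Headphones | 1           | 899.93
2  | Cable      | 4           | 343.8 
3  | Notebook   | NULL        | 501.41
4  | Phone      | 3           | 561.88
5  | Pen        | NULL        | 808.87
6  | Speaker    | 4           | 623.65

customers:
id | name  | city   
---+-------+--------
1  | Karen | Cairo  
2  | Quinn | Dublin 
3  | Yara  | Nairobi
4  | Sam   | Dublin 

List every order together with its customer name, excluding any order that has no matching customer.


INNER JOIN keeps only orders rows whose customer_id matches an id in customers. Walk through each order:
  - order 1 (Headphones): customer_id=1 -> matches Karen
  - order 2 (Cable): customer_id=4 -> matches Sam
  - order 3 (Notebook): customer_id=NULL, no match -> dropped
  - order 4 (Phone): customer_id=3 -> matches Yara
  - order 5 (Pen): customer_id=NULL, no match -> dropped
  - order 6 (Speaker): customer_id=4 -> matches Sam
So 2 of 6 rows are dropped.

SQL:
SELECT a.product, b.name AS customer
FROM orders a
INNER JOIN customers b ON a.customer_id = b.id

Result:
product    | customer
-----------+---------
Headphones | Karen   
Cable      | Sam     
Phone      | Yara    
Speaker    | Sam     


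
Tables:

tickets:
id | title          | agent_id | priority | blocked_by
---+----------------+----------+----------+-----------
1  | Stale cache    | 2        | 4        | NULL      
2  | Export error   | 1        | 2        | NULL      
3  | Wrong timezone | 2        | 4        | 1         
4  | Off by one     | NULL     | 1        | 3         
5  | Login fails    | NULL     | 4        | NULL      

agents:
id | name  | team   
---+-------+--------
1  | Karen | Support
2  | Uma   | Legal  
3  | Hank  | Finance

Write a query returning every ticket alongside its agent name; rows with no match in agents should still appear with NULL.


LEFT JOIN keeps every row from tickets (the left table); where agent_id has no match in agents, the agent columns become NULL. Walk through each ticket:
  - ticket 1 (Stale cache): agent_id=2 -> matches Uma
  - ticket 2 (Export error): agent_id=1 -> matches Karen
  - ticket 3 (Wrong timezone): agent_id=2 -> matches Uma
  - ticket 4 (Off by one): agent_id=NULL, no match -> kept with NULL
  - ticket 5 (Login fails): agent_id=NULL, no match -> kept with NULL
All 5 rows appear; 2 have NULL agent.

SQL:
SELECT a.title, b.name AS agent
FROM tickets a
LEFT JOIN agents b ON a.agent_id = b.id

Result:
title          | agent
---------------+------
Stale cache    | Uma  
Export error   | Karen
Wrong timezone | Uma  
Off by one     | NULL 
Login fails    | NULL 
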